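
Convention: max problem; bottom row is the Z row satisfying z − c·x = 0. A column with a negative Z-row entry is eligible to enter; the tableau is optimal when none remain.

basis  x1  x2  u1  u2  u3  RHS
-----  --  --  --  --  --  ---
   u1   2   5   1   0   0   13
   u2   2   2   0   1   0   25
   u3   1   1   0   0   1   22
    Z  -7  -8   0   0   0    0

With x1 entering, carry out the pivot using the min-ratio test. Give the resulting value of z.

91/2

Ratio test on column x1 — row 1: 13/2 = 13/2; row 2: 25/2 = 25/2; row 3: 22/1 = 22. Minimum is 13/2 at row 1 (u1 leaves); pivot element 2.
Pivot on row 1; the Z-row RHS becomes 0 − (-7)·(13/2) = 91/2.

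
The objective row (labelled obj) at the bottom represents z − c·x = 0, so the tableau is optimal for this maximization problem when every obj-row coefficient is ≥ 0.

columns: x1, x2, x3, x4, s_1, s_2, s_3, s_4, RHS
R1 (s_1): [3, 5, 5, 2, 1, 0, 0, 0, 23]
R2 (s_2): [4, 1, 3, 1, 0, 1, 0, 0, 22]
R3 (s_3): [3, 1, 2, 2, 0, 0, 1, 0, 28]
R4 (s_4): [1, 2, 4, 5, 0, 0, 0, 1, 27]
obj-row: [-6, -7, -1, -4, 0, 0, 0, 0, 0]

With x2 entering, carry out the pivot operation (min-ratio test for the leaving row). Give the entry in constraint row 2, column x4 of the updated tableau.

Ratio test on column x2 — row 1: 23/5 = 23/5; row 2: 22/1 = 22; row 3: 28/1 = 28; row 4: 27/2 = 27/2. Minimum is 23/5 at row 1 (s_1 leaves); pivot element 5.
Divide row 1 by 5; eliminate column x2 from the other rows.
Row 2 update in column x4: 1 − 1·(2/5) = 3/5.

3/5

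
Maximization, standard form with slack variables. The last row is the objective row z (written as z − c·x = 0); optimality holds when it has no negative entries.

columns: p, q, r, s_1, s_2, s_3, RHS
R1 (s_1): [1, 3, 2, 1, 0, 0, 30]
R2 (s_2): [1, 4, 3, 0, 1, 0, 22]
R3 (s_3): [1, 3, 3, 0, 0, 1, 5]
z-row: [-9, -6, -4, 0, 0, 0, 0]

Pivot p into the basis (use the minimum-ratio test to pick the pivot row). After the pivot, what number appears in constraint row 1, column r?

-1

Ratio test on column p — row 1: 30/1 = 30; row 2: 22/1 = 22; row 3: 5/1 = 5. Minimum is 5 at row 3 (s_3 leaves); pivot element 1.
Divide row 3 by 1; eliminate column p from the other rows.
Row 1 update in column r: 2 − 1·3 = -1.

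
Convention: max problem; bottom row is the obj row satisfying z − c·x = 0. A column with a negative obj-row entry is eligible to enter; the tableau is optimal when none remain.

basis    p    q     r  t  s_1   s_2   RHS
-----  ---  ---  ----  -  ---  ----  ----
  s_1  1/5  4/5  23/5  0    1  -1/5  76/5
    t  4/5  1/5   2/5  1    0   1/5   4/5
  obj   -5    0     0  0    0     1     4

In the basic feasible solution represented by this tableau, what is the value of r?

0

r is not in the basis, so in the current basic feasible solution r = 0.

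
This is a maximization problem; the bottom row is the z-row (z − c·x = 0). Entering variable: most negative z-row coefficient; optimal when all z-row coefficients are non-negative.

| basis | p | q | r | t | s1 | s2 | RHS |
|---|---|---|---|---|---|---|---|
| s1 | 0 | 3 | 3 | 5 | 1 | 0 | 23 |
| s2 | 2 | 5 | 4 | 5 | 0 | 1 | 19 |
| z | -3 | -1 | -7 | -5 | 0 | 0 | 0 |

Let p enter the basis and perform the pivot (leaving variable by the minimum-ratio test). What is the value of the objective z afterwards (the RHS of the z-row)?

Ratio test on column p — row 1: entry 0 ≤ 0; row 2: 19/2 = 19/2. Minimum is 19/2 at row 2 (s2 leaves); pivot element 2.
Pivot on row 2; the z-row RHS becomes 0 − (-3)·(19/2) = 57/2.

57/2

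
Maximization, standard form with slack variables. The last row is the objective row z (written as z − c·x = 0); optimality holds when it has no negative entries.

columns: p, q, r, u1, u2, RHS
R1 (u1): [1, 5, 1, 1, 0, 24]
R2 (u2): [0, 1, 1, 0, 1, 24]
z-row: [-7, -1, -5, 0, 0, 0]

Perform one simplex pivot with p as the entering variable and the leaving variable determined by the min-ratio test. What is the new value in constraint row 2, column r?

Ratio test on column p — row 1: 24/1 = 24; row 2: entry 0 ≤ 0. Minimum is 24 at row 1 (u1 leaves); pivot element 1.
Divide row 1 by 1; eliminate column p from the other rows.
Row 2 update in column r: 1 − 0·1 = 1.

1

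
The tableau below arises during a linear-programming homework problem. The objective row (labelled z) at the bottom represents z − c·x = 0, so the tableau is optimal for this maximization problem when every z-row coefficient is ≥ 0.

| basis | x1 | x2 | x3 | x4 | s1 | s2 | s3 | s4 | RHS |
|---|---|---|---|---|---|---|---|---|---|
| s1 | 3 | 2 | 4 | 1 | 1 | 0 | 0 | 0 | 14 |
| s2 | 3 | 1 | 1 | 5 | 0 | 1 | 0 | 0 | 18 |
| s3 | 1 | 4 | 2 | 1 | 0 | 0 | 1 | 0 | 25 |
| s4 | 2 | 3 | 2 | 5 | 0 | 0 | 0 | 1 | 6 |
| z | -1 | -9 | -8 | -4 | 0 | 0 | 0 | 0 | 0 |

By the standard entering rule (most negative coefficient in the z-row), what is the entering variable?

Negative z-row entries: x1: -1, x2: -9, x3: -8, x4: -4.
The most negative is -9 in column x2, so x2 enters.

x2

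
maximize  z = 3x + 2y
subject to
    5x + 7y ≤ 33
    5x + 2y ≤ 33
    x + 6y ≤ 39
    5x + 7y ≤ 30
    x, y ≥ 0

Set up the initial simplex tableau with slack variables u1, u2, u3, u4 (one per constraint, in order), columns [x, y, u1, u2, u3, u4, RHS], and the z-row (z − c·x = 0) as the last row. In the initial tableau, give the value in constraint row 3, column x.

Constraint 3 has coefficient 1 on x.

1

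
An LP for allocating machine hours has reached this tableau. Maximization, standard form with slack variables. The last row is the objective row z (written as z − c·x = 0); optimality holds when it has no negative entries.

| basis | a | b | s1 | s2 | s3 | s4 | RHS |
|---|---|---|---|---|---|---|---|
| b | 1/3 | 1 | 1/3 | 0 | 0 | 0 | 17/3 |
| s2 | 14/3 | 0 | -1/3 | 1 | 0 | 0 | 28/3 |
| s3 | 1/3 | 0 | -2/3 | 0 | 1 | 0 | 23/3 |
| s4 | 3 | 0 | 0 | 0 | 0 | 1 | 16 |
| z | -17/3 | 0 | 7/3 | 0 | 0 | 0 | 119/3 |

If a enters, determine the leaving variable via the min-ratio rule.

Column a entries and ratios — b: (17/3)/(1/3) = 17; s2: (28/3)/(14/3) = 2; s3: (23/3)/(1/3) = 23; s4: 16/3 = 16/3.
Smallest ratio is 2 in the row of s2, so s2 leaves.

s2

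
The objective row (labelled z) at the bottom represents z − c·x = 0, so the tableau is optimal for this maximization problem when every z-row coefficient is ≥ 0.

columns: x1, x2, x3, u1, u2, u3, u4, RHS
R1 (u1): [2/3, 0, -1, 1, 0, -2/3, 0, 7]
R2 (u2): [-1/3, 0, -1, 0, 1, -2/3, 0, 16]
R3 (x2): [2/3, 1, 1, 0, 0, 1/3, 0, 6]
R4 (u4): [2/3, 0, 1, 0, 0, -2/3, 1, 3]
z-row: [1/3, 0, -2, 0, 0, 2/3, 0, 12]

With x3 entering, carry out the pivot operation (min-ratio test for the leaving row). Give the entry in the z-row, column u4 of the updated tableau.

2

Ratio test on column x3 — row 1: entry -1 ≤ 0; row 2: entry -1 ≤ 0; row 3: 6/1 = 6; row 4: 3/1 = 3. Minimum is 3 at row 4 (u4 leaves); pivot element 1.
Divide row 4 by 1; eliminate column x3 from the other rows.
z-row update in column u4: 0 − (-2)·1 = 2.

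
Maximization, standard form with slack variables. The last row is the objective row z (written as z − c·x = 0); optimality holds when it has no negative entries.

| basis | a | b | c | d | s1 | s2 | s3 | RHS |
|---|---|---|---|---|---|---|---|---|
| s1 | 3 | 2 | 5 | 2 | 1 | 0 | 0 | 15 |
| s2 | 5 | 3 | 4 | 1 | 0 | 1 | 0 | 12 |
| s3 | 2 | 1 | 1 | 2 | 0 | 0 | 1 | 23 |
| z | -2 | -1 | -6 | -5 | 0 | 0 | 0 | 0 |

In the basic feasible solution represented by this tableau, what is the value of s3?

23

s3 is basic (row 3); its value is the RHS of that row, 23.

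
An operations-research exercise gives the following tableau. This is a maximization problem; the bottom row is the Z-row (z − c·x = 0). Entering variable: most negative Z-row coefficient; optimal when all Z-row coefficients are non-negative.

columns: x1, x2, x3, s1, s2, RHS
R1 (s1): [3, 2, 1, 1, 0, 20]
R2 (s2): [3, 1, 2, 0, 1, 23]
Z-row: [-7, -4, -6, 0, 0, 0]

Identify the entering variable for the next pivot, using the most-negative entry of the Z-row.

x1

Negative Z-row entries: x1: -7, x2: -4, x3: -6.
The most negative is -7 in column x1, so x1 enters.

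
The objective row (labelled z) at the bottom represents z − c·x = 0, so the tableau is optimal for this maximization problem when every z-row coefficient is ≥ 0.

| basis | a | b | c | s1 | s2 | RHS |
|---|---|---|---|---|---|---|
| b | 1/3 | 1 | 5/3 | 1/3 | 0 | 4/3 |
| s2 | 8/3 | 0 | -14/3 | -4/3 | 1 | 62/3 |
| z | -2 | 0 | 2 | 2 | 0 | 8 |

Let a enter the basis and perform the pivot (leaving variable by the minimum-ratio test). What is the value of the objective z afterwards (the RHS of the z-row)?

16

Ratio test on column a — row 1: (4/3)/(1/3) = 4; row 2: (62/3)/(8/3) = 31/4. Minimum is 4 at row 1 (b leaves); pivot element 1/3.
Pivot on row 1; the z-row RHS becomes 8 − (-2)·4 = 16.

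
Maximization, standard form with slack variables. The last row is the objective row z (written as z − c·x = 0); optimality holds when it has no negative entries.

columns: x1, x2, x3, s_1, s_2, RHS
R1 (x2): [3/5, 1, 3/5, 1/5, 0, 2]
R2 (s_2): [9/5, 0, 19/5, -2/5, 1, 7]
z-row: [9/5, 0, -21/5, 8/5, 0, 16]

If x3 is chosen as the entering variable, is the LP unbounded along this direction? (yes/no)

no

Column x3 has positive entries in row(s) 1, 2, so the ratio test bounds it — not unbounded.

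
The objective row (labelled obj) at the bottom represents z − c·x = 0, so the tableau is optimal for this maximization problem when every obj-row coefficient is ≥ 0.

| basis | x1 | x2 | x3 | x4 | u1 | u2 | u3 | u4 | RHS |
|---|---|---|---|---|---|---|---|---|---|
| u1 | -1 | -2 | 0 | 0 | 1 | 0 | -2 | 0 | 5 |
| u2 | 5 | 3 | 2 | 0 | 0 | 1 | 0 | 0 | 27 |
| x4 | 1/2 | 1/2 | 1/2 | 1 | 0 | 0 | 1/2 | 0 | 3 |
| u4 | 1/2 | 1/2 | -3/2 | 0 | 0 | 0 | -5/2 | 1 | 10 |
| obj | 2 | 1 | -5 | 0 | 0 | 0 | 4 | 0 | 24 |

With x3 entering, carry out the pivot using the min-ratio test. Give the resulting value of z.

Ratio test on column x3 — row 1: entry 0 ≤ 0; row 2: 27/2 = 27/2; row 3: 3/(1/2) = 6; row 4: entry -3/2 ≤ 0. Minimum is 6 at row 3 (x4 leaves); pivot element 1/2.
Pivot on row 3; the obj-row RHS becomes 24 − (-5)·6 = 54.

54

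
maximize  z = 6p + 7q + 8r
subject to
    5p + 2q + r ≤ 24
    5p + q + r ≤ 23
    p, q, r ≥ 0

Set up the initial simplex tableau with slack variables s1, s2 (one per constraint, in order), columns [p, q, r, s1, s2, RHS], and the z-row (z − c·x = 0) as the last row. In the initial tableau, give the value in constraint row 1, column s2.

0

Slack s2 belongs to constraint 2; its column is the unit vector e_2, so the entry in row 1 is 0.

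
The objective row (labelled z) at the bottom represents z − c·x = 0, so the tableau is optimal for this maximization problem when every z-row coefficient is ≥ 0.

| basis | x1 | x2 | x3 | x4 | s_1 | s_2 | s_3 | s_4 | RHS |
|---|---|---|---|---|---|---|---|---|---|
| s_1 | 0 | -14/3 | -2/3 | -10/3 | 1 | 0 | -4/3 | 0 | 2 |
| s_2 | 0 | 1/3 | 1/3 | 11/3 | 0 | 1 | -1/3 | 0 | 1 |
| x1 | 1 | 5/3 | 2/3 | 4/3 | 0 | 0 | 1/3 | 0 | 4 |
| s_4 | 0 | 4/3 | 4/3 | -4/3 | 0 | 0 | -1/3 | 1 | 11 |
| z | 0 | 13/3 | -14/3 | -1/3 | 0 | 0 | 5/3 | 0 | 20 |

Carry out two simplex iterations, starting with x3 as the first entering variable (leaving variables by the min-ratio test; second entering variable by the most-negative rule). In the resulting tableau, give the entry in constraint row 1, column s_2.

-2

Ratio test on column x3 — row 1: entry -2/3 ≤ 0; row 2: 1/(1/3) = 3; row 3: 4/(2/3) = 6; row 4: 11/(4/3) = 33/4. Minimum is 3 at row 2 (s_2 leaves); pivot element 1/3.
Divide row 2 by 1/3; eliminate column x3 from the other rows.
Second iteration: most negative z-row entry is -3 in column s_3, so s_3 enters.
Ratio test on column s_3 — row 1: entry -2 ≤ 0; row 2: entry -1 ≤ 0; row 3: 2/1 = 2; row 4: 7/1 = 7. Minimum is 2 at row 3 (x1 leaves); pivot element 1.
Divide row 3 by 1; eliminate column s_3 from the other rows.
After both pivots, the entry at constraint row 1, column s_2 is -2.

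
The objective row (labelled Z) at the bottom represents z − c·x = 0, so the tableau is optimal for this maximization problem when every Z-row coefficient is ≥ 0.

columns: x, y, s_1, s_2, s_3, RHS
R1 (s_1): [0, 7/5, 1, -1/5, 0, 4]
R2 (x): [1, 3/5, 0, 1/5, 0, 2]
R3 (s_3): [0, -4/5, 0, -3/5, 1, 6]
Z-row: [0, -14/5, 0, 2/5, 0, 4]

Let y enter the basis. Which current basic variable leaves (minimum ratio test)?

s_1

Column y entries and ratios — s_1: 4/(7/5) = 20/7; x: 2/(3/5) = 10/3; s_3: -4/5 ≤ 0, skip.
Smallest ratio is 20/7 in the row of s_1, so s_1 leaves.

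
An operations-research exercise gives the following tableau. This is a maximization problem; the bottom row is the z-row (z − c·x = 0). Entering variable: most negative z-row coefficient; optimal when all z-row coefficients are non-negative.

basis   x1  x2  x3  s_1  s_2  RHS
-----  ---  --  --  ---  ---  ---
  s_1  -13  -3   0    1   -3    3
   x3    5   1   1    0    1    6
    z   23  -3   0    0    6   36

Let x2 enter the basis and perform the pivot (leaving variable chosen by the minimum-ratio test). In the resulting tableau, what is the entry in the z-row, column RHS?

Ratio test on column x2 — row 1: entry -3 ≤ 0; row 2: 6/1 = 6. Minimum is 6 at row 2 (x3 leaves); pivot element 1.
Divide row 2 by 1; eliminate column x2 from the other rows.
z-row update in column RHS: 36 − (-3)·6 = 54.

54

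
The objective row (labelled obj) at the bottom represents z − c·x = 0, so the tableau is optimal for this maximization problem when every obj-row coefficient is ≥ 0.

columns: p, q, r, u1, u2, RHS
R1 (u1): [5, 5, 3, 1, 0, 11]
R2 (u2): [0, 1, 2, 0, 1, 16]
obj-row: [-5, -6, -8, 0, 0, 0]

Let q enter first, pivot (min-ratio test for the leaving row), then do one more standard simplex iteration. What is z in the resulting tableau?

88/3

Ratio test on column q — row 1: 11/5 = 11/5; row 2: 16/1 = 16. Minimum is 11/5 at row 1 (u1 leaves); pivot element 5.
Pivot on row 1; the obj-row RHS becomes 0 − (-6)·(11/5) = 66/5.
Next entering variable (most negative obj-row entry -22/5): r.
Ratio test on column r — row 1: (11/5)/(3/5) = 11/3; row 2: (69/5)/(7/5) = 69/7. Minimum is 11/3 at row 1 (q leaves); pivot element 3/5.
After the second pivot the obj-row RHS is 66/5 − (-22/5)·(11/3) = 88/3.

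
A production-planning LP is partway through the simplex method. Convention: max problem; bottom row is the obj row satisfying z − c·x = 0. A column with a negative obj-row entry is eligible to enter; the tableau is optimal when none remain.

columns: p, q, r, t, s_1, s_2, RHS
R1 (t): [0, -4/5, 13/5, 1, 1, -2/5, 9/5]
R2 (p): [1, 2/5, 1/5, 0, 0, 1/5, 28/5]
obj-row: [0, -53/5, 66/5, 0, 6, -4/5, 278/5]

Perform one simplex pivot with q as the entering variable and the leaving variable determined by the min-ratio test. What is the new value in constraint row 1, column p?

Ratio test on column q — row 1: entry -4/5 ≤ 0; row 2: (28/5)/(2/5) = 14. Minimum is 14 at row 2 (p leaves); pivot element 2/5.
Divide row 2 by 2/5; eliminate column q from the other rows.
Row 1 update in column p: 0 − (-4/5)·(5/2) = 2.

2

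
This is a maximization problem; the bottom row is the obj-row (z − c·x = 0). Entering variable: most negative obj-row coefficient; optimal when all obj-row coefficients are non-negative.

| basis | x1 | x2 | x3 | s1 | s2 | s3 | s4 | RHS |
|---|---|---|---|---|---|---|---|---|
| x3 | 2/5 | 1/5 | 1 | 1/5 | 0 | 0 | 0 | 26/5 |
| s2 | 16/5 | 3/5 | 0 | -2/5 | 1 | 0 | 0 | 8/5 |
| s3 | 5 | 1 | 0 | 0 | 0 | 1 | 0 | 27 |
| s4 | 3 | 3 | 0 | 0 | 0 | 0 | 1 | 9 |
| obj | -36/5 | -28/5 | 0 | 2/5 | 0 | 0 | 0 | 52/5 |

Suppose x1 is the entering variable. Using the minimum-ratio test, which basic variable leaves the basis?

Column x1 entries and ratios — x3: (26/5)/(2/5) = 13; s2: (8/5)/(16/5) = 1/2; s3: 27/5 = 27/5; s4: 9/3 = 3.
Smallest ratio is 1/2 in the row of s2, so s2 leaves.

s2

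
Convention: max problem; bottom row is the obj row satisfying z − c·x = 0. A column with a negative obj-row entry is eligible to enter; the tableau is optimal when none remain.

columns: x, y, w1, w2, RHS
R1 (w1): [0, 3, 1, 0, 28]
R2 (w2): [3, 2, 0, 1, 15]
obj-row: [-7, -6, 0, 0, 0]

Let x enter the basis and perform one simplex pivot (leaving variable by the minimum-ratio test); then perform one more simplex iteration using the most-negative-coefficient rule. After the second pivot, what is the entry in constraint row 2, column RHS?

15/2

Ratio test on column x — row 1: entry 0 ≤ 0; row 2: 15/3 = 5. Minimum is 5 at row 2 (w2 leaves); pivot element 3.
Divide row 2 by 3; eliminate column x from the other rows.
Second iteration: most negative obj-row entry is -4/3 in column y, so y enters.
Ratio test on column y — row 1: 28/3 = 28/3; row 2: 5/(2/3) = 15/2. Minimum is 15/2 at row 2 (x leaves); pivot element 2/3.
Divide row 2 by 2/3; eliminate column y from the other rows.
After both pivots, the entry at constraint row 2, column RHS is 15/2.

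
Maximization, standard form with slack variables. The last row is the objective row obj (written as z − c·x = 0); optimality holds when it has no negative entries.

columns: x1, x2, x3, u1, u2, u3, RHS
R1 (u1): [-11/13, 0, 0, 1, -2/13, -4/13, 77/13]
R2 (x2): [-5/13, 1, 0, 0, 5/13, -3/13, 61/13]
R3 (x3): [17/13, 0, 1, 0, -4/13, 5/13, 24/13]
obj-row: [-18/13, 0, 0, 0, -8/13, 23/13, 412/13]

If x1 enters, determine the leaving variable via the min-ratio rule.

x3

Column x1 entries and ratios — u1: -11/13 ≤ 0, skip; x2: -5/13 ≤ 0, skip; x3: (24/13)/(17/13) = 24/17.
Smallest ratio is 24/17 in the row of x3, so x3 leaves.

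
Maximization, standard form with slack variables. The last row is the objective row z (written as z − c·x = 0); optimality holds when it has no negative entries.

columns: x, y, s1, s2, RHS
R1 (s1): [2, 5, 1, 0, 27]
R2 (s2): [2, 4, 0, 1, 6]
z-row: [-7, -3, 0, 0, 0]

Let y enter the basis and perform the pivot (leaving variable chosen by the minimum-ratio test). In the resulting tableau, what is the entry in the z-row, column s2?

3/4

Ratio test on column y — row 1: 27/5 = 27/5; row 2: 6/4 = 3/2. Minimum is 3/2 at row 2 (s2 leaves); pivot element 4.
Divide row 2 by 4; eliminate column y from the other rows.
z-row update in column s2: 0 − (-3)·(1/4) = 3/4.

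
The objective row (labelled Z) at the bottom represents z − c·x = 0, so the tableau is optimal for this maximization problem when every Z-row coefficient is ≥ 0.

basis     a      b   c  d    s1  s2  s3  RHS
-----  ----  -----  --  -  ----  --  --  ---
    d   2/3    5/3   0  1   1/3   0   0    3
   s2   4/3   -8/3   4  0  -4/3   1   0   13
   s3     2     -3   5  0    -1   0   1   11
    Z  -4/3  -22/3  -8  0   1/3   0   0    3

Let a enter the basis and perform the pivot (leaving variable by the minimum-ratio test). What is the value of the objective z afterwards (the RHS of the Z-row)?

Ratio test on column a — row 1: 3/(2/3) = 9/2; row 2: 13/(4/3) = 39/4; row 3: 11/2 = 11/2. Minimum is 9/2 at row 1 (d leaves); pivot element 2/3.
Pivot on row 1; the Z-row RHS becomes 3 − (-4/3)·(9/2) = 9.

9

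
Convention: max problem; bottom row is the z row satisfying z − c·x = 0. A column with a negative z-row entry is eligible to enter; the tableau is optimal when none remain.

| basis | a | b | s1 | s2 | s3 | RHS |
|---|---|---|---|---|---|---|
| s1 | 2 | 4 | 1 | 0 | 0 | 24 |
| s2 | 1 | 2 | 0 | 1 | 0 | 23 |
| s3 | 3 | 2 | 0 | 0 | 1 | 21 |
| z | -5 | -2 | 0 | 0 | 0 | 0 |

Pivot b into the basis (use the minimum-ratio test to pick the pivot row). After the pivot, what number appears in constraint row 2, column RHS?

11

Ratio test on column b — row 1: 24/4 = 6; row 2: 23/2 = 23/2; row 3: 21/2 = 21/2. Minimum is 6 at row 1 (s1 leaves); pivot element 4.
Divide row 1 by 4; eliminate column b from the other rows.
Row 2 update in column RHS: 23 − 2·6 = 11.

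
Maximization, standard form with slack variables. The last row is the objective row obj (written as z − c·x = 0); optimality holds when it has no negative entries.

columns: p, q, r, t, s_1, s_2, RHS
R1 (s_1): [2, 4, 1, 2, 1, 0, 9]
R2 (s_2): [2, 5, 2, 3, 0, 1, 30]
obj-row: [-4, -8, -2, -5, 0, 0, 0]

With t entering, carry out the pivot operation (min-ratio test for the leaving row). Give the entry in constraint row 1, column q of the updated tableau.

2

Ratio test on column t — row 1: 9/2 = 9/2; row 2: 30/3 = 10. Minimum is 9/2 at row 1 (s_1 leaves); pivot element 2.
Divide row 1 by 2; eliminate column t from the other rows.
In the new row 1, the q entry is the old entry divided by the pivot: 4/2 = 2.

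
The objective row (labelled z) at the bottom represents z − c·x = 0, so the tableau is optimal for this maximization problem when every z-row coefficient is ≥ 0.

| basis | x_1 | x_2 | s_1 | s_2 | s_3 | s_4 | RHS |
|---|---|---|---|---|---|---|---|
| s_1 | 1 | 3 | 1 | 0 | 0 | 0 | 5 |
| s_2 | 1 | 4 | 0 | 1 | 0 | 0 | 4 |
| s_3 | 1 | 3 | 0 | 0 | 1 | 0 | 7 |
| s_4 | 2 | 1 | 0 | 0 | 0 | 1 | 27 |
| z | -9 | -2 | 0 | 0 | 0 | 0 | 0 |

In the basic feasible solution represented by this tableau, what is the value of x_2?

0

x_2 is not in the basis, so in the current basic feasible solution x_2 = 0.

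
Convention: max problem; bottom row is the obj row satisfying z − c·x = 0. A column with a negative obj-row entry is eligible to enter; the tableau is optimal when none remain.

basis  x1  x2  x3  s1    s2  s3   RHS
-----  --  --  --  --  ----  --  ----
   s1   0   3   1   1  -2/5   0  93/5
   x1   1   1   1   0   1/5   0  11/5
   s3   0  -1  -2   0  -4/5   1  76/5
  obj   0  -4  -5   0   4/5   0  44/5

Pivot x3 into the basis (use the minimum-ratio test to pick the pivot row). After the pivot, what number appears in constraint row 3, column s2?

-2/5

Ratio test on column x3 — row 1: (93/5)/1 = 93/5; row 2: (11/5)/1 = 11/5; row 3: entry -2 ≤ 0. Minimum is 11/5 at row 2 (x1 leaves); pivot element 1.
Divide row 2 by 1; eliminate column x3 from the other rows.
Row 3 update in column s2: -4/5 − (-2)·(1/5) = -2/5.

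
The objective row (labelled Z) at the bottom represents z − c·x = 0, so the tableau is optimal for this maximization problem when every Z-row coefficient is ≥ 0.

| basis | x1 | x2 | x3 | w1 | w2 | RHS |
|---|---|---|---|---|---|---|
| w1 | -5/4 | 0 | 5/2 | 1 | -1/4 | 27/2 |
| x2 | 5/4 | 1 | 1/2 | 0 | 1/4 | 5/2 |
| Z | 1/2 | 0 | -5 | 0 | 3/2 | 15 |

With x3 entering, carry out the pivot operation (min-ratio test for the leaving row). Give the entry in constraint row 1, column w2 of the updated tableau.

Ratio test on column x3 — row 1: (27/2)/(5/2) = 27/5; row 2: (5/2)/(1/2) = 5. Minimum is 5 at row 2 (x2 leaves); pivot element 1/2.
Divide row 2 by 1/2; eliminate column x3 from the other rows.
Row 1 update in column w2: -1/4 − (5/2)·(1/2) = -3/2.

-3/2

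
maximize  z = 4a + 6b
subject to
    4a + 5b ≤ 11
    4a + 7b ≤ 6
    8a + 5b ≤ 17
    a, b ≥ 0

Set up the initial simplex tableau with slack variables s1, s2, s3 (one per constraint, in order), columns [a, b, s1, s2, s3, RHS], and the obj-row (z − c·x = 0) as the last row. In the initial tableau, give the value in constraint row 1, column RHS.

The RHS of constraint 1 is b_1 = 11.

11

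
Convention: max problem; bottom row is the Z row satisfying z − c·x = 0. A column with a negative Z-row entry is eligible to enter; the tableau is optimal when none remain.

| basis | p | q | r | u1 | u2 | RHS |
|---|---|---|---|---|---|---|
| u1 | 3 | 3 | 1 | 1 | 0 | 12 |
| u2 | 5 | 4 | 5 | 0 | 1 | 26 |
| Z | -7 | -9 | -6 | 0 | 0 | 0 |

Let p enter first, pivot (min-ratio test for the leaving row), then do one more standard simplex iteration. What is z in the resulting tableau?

173/5

Ratio test on column p — row 1: 12/3 = 4; row 2: 26/5 = 26/5. Minimum is 4 at row 1 (u1 leaves); pivot element 3.
Pivot on row 1; the Z-row RHS becomes 0 − (-7)·4 = 28.
Next entering variable (most negative Z-row entry -11/3): r.
Ratio test on column r — row 1: 4/(1/3) = 12; row 2: 6/(10/3) = 9/5. Minimum is 9/5 at row 2 (u2 leaves); pivot element 10/3.
After the second pivot the Z-row RHS is 28 − (-11/3)·(9/5) = 173/5.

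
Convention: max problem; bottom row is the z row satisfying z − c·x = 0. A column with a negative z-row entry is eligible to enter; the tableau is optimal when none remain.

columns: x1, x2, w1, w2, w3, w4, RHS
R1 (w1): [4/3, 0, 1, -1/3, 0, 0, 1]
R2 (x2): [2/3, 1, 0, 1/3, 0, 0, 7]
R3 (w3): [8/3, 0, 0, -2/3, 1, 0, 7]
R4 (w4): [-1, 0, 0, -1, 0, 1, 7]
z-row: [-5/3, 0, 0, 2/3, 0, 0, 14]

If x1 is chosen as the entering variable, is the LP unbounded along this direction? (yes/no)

Column x1 has positive entries in row(s) 1, 2, 3, so the ratio test bounds it — not unbounded.

no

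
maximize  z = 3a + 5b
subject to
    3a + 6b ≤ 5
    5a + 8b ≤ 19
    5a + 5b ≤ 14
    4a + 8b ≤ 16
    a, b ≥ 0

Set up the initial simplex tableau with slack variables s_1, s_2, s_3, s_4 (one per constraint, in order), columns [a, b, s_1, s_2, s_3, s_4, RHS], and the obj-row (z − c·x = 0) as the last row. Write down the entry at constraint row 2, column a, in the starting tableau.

5

Constraint 2 has coefficient 5 on a.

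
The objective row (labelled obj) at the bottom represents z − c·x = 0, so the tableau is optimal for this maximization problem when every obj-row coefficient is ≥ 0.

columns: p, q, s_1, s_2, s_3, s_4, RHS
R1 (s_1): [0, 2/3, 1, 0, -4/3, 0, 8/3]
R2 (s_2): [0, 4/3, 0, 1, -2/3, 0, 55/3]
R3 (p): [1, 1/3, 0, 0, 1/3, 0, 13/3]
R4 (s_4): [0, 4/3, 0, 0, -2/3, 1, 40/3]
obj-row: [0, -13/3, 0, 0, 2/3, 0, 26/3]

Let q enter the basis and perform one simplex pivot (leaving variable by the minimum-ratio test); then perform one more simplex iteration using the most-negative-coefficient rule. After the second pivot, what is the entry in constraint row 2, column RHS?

Ratio test on column q — row 1: (8/3)/(2/3) = 4; row 2: (55/3)/(4/3) = 55/4; row 3: (13/3)/(1/3) = 13; row 4: (40/3)/(4/3) = 10. Minimum is 4 at row 1 (s_1 leaves); pivot element 2/3.
Divide row 1 by 2/3; eliminate column q from the other rows.
Second iteration: most negative obj-row entry is -8 in column s_3, so s_3 enters.
Ratio test on column s_3 — row 1: entry -2 ≤ 0; row 2: 13/2 = 13/2; row 3: 3/1 = 3; row 4: 8/2 = 4. Minimum is 3 at row 3 (p leaves); pivot element 1.
Divide row 3 by 1; eliminate column s_3 from the other rows.
After both pivots, the entry at constraint row 2, column RHS is 7.

7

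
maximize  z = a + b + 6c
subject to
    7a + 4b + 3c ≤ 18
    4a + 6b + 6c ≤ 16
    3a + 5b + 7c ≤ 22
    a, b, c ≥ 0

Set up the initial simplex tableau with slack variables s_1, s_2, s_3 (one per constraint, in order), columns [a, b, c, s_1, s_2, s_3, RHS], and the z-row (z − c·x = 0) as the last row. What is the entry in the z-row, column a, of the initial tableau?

The z-row carries the negated objective coefficients: the a entry is -1.

-1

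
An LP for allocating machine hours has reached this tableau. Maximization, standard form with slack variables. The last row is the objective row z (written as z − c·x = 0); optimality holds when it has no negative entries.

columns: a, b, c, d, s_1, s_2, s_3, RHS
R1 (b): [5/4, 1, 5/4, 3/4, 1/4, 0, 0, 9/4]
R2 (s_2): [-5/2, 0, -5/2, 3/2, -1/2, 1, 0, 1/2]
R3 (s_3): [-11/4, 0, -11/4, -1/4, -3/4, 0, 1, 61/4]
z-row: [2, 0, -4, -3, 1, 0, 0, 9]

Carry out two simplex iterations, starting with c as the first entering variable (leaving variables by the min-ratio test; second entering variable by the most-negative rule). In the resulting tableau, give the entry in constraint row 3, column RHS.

268/15

Ratio test on column c — row 1: (9/4)/(5/4) = 9/5; row 2: entry -5/2 ≤ 0; row 3: entry -11/4 ≤ 0. Minimum is 9/5 at row 1 (b leaves); pivot element 5/4.
Divide row 1 by 5/4; eliminate column c from the other rows.
Second iteration: most negative z-row entry is -3/5 in column d, so d enters.
Ratio test on column d — row 1: (9/5)/(3/5) = 3; row 2: 5/3 = 5/3; row 3: (101/5)/(7/5) = 101/7. Minimum is 5/3 at row 2 (s_2 leaves); pivot element 3.
Divide row 2 by 3; eliminate column d from the other rows.
After both pivots, the entry at constraint row 3, column RHS is 268/15.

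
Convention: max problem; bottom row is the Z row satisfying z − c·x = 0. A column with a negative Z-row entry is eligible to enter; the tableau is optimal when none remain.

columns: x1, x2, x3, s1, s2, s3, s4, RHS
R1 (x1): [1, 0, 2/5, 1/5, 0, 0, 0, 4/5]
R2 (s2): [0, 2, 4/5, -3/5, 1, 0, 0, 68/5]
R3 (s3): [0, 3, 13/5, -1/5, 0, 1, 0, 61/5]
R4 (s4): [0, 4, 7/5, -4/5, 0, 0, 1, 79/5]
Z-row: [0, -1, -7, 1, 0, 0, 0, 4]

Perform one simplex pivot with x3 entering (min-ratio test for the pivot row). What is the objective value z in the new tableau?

18

Ratio test on column x3 — row 1: (4/5)/(2/5) = 2; row 2: (68/5)/(4/5) = 17; row 3: (61/5)/(13/5) = 61/13; row 4: (79/5)/(7/5) = 79/7. Minimum is 2 at row 1 (x1 leaves); pivot element 2/5.
Pivot on row 1; the Z-row RHS becomes 4 − (-7)·2 = 18.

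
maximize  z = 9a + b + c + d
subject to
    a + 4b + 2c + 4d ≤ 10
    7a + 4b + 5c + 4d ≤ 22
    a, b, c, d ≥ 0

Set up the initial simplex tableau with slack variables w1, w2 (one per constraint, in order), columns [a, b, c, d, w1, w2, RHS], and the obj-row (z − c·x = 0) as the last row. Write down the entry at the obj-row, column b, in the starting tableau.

The obj-row carries the negated objective coefficients: the b entry is -1.

-1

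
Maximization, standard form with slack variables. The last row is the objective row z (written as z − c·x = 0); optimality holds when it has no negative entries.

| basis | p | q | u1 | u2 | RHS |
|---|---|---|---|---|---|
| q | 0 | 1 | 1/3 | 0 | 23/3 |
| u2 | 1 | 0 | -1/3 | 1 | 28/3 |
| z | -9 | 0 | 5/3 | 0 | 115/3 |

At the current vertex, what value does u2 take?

u2 is basic (row 2); its value is the RHS of that row, 28/3.

28/3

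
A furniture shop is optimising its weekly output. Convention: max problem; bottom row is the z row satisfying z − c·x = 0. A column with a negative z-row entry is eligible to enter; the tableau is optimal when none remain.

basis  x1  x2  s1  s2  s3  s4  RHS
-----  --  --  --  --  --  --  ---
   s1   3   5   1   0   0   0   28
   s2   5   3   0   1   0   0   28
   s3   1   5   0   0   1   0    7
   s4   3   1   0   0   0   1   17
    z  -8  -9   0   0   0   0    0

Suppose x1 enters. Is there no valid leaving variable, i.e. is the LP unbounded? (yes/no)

no

Column x1 has positive entries in row(s) 1, 2, 3, 4, so the ratio test bounds it — not unbounded.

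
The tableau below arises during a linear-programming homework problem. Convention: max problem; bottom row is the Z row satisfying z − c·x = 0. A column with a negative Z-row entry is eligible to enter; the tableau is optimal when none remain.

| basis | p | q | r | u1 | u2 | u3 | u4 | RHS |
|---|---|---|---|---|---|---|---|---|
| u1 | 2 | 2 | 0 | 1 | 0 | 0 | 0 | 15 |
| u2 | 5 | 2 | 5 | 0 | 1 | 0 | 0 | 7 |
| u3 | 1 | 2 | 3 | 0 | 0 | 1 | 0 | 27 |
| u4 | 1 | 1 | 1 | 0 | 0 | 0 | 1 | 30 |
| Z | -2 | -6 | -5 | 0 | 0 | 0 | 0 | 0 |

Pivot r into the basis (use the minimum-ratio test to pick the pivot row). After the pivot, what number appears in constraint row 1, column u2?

Ratio test on column r — row 1: entry 0 ≤ 0; row 2: 7/5 = 7/5; row 3: 27/3 = 9; row 4: 30/1 = 30. Minimum is 7/5 at row 2 (u2 leaves); pivot element 5.
Divide row 2 by 5; eliminate column r from the other rows.
Row 1 update in column u2: 0 − 0·(1/5) = 0.

0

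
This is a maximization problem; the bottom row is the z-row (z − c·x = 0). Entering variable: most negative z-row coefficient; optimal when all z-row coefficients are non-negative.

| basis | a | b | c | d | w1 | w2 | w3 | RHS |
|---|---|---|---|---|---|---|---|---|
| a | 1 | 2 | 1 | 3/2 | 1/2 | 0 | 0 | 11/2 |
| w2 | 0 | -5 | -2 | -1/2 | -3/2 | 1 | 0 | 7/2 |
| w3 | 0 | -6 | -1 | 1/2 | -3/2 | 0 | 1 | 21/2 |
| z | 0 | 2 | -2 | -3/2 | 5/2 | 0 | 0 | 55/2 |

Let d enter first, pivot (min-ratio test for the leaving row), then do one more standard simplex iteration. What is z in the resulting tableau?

Ratio test on column d — row 1: (11/2)/(3/2) = 11/3; row 2: entry -1/2 ≤ 0; row 3: (21/2)/(1/2) = 21. Minimum is 11/3 at row 1 (a leaves); pivot element 3/2.
Pivot on row 1; the z-row RHS becomes 55/2 − (-3/2)·(11/3) = 33.
Next entering variable (most negative z-row entry -1): c.
Ratio test on column c — row 1: (11/3)/(2/3) = 11/2; row 2: entry -5/3 ≤ 0; row 3: entry -4/3 ≤ 0. Minimum is 11/2 at row 1 (d leaves); pivot element 2/3.
After the second pivot the z-row RHS is 33 − (-1)·(11/2) = 77/2.

77/2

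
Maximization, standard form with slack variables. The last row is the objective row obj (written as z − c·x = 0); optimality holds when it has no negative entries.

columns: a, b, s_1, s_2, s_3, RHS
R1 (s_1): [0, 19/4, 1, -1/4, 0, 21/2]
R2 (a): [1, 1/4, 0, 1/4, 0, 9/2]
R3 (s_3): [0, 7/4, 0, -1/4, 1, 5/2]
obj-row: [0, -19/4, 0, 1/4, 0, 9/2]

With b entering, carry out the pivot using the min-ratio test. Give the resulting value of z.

Ratio test on column b — row 1: (21/2)/(19/4) = 42/19; row 2: (9/2)/(1/4) = 18; row 3: (5/2)/(7/4) = 10/7. Minimum is 10/7 at row 3 (s_3 leaves); pivot element 7/4.
Pivot on row 3; the obj-row RHS becomes 9/2 − (-19/4)·(10/7) = 79/7.

79/7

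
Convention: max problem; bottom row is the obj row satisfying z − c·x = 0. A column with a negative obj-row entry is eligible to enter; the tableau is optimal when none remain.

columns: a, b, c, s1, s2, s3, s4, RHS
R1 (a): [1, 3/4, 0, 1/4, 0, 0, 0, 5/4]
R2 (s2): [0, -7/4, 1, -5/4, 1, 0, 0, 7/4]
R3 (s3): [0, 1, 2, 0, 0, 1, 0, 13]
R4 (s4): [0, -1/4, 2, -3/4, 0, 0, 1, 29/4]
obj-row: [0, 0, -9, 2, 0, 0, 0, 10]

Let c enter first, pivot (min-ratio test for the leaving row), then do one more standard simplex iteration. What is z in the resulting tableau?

571/13

Ratio test on column c — row 1: entry 0 ≤ 0; row 2: (7/4)/1 = 7/4; row 3: 13/2 = 13/2; row 4: (29/4)/2 = 29/8. Minimum is 7/4 at row 2 (s2 leaves); pivot element 1.
Pivot on row 2; the obj-row RHS becomes 10 − (-9)·(7/4) = 103/4.
Next entering variable (most negative obj-row entry -63/4): b.
Ratio test on column b — row 1: (5/4)/(3/4) = 5/3; row 2: entry -7/4 ≤ 0; row 3: (19/2)/(9/2) = 19/9; row 4: (15/4)/(13/4) = 15/13. Minimum is 15/13 at row 4 (s4 leaves); pivot element 13/4.
After the second pivot the obj-row RHS is 103/4 − (-63/4)·(15/13) = 571/13.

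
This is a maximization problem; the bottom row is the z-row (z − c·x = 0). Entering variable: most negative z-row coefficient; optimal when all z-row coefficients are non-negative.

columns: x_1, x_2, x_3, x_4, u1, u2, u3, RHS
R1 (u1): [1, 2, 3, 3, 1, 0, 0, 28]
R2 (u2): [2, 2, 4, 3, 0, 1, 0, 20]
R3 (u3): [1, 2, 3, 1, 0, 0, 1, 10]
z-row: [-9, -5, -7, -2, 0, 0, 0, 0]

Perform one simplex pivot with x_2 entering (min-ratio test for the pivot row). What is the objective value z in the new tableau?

25

Ratio test on column x_2 — row 1: 28/2 = 14; row 2: 20/2 = 10; row 3: 10/2 = 5. Minimum is 5 at row 3 (u3 leaves); pivot element 2.
Pivot on row 3; the z-row RHS becomes 0 − (-5)·5 = 25.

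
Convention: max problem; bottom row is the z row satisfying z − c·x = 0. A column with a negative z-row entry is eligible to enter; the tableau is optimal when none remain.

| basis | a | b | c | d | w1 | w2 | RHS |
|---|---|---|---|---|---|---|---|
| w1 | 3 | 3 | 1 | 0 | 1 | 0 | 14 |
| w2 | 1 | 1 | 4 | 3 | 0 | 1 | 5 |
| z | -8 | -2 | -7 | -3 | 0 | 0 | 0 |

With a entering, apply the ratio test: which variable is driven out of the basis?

w1

Column a entries and ratios — w1: 14/3 = 14/3; w2: 5/1 = 5.
Smallest ratio is 14/3 in the row of w1, so w1 leaves.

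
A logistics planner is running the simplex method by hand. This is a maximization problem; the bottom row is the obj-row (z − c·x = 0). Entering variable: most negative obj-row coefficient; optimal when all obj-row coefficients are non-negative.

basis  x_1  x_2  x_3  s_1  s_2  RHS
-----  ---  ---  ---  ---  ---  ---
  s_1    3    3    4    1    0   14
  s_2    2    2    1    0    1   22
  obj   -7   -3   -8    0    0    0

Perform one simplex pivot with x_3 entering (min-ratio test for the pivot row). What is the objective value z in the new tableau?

28

Ratio test on column x_3 — row 1: 14/4 = 7/2; row 2: 22/1 = 22. Minimum is 7/2 at row 1 (s_1 leaves); pivot element 4.
Pivot on row 1; the obj-row RHS becomes 0 − (-8)·(7/2) = 28.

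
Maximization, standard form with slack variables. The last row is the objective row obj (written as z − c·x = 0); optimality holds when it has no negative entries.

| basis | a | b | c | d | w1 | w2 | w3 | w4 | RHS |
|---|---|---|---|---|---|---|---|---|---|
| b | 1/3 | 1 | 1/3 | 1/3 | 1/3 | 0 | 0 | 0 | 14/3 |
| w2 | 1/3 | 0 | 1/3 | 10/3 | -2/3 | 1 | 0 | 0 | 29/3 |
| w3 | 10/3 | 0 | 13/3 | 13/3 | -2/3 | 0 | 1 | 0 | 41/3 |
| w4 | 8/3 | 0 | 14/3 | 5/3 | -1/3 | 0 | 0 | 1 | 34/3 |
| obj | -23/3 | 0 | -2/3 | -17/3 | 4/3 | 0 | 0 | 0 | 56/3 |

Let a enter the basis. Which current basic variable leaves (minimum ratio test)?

Column a entries and ratios — b: (14/3)/(1/3) = 14; w2: (29/3)/(1/3) = 29; w3: (41/3)/(10/3) = 41/10; w4: (34/3)/(8/3) = 17/4.
Smallest ratio is 41/10 in the row of w3, so w3 leaves.

w3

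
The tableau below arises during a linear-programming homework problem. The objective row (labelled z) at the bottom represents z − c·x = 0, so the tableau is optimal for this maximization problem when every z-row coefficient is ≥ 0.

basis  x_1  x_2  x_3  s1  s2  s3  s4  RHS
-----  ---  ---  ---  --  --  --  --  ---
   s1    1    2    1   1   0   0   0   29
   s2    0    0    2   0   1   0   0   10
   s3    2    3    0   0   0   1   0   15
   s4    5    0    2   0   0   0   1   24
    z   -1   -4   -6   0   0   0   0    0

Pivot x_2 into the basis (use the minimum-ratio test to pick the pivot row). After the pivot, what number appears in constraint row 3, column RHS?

Ratio test on column x_2 — row 1: 29/2 = 29/2; row 2: entry 0 ≤ 0; row 3: 15/3 = 5; row 4: entry 0 ≤ 0. Minimum is 5 at row 3 (s3 leaves); pivot element 3.
Divide row 3 by 3; eliminate column x_2 from the other rows.
In the new row 3, the RHS entry is the old entry divided by the pivot: 15/3 = 5.

5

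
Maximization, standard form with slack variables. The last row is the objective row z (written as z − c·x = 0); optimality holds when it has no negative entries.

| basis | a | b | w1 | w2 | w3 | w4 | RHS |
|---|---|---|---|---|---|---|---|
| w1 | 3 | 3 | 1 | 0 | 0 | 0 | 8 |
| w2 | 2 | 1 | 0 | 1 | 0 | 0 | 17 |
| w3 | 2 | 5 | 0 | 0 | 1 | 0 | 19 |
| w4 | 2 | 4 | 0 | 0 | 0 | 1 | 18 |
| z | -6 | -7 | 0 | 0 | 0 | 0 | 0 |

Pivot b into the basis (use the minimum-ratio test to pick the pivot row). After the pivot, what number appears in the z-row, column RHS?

Ratio test on column b — row 1: 8/3 = 8/3; row 2: 17/1 = 17; row 3: 19/5 = 19/5; row 4: 18/4 = 9/2. Minimum is 8/3 at row 1 (w1 leaves); pivot element 3.
Divide row 1 by 3; eliminate column b from the other rows.
z-row update in column RHS: 0 − (-7)·(8/3) = 56/3.

56/3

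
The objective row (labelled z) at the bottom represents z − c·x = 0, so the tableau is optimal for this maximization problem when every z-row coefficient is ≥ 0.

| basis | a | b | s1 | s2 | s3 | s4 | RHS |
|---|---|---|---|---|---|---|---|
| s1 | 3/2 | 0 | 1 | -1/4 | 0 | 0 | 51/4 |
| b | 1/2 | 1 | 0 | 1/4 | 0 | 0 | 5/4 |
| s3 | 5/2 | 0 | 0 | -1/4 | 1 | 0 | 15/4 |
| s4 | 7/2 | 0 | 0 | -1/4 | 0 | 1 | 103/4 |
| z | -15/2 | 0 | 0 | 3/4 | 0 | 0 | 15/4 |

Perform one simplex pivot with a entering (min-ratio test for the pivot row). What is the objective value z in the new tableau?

15

Ratio test on column a — row 1: (51/4)/(3/2) = 17/2; row 2: (5/4)/(1/2) = 5/2; row 3: (15/4)/(5/2) = 3/2; row 4: (103/4)/(7/2) = 103/14. Minimum is 3/2 at row 3 (s3 leaves); pivot element 5/2.
Pivot on row 3; the z-row RHS becomes 15/4 − (-15/2)·(3/2) = 15.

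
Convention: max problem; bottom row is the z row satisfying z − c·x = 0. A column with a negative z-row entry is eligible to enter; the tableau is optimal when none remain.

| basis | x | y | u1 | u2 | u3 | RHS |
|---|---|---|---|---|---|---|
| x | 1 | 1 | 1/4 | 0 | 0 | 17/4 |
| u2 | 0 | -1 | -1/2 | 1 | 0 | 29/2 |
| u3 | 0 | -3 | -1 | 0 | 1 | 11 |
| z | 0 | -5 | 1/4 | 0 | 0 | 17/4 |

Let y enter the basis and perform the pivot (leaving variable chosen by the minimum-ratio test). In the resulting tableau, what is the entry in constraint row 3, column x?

3

Ratio test on column y — row 1: (17/4)/1 = 17/4; row 2: entry -1 ≤ 0; row 3: entry -3 ≤ 0. Minimum is 17/4 at row 1 (x leaves); pivot element 1.
Divide row 1 by 1; eliminate column y from the other rows.
Row 3 update in column x: 0 − (-3)·1 = 3.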